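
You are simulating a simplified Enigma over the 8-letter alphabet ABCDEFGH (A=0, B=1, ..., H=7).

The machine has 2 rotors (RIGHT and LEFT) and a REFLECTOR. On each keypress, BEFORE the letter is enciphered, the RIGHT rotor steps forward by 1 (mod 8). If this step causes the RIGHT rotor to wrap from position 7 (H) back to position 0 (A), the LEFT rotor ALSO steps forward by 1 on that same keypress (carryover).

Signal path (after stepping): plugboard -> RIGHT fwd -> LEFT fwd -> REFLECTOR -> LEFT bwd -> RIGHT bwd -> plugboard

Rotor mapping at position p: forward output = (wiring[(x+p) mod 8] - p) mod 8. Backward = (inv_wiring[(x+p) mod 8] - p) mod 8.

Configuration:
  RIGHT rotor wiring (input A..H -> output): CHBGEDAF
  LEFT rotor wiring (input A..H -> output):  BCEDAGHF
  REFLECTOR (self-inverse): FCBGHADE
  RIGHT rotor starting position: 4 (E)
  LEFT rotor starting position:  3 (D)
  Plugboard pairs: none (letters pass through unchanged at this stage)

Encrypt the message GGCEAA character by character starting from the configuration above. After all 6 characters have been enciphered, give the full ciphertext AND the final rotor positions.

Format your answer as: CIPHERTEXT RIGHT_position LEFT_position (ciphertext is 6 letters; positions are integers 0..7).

Answer: CEHDGG 2 4

Derivation:
Char 1 ('G'): step: R->5, L=3; G->plug->G->R->B->L->F->refl->A->L'->A->R'->C->plug->C
Char 2 ('G'): step: R->6, L=3; G->plug->G->R->G->L->H->refl->E->L'->D->R'->E->plug->E
Char 3 ('C'): step: R->7, L=3; C->plug->C->R->A->L->A->refl->F->L'->B->R'->H->plug->H
Char 4 ('E'): step: R->0, L->4 (L advanced); E->plug->E->R->E->L->F->refl->A->L'->G->R'->D->plug->D
Char 5 ('A'): step: R->1, L=4; A->plug->A->R->G->L->A->refl->F->L'->E->R'->G->plug->G
Char 6 ('A'): step: R->2, L=4; A->plug->A->R->H->L->H->refl->E->L'->A->R'->G->plug->G
Final: ciphertext=CEHDGG, RIGHT=2, LEFT=4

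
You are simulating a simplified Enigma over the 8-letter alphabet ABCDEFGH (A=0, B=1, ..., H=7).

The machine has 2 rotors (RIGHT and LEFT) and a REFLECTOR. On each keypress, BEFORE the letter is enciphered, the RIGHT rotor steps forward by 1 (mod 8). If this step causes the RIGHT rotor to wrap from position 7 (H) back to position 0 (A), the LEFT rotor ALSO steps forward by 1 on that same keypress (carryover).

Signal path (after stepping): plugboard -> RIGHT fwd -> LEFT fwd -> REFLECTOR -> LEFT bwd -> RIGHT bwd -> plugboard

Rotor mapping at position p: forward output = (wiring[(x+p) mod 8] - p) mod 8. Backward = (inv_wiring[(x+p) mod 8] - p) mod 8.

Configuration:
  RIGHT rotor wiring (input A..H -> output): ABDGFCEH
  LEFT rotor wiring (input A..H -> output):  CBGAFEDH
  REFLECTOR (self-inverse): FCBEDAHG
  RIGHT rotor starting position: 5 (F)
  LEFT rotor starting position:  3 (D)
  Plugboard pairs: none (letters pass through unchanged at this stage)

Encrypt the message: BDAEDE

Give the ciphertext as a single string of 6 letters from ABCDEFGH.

Answer: CEDCGB

Derivation:
Char 1 ('B'): step: R->6, L=3; B->plug->B->R->B->L->C->refl->B->L'->C->R'->C->plug->C
Char 2 ('D'): step: R->7, L=3; D->plug->D->R->E->L->E->refl->D->L'->H->R'->E->plug->E
Char 3 ('A'): step: R->0, L->4 (L advanced); A->plug->A->R->A->L->B->refl->C->L'->G->R'->D->plug->D
Char 4 ('E'): step: R->1, L=4; E->plug->E->R->B->L->A->refl->F->L'->F->R'->C->plug->C
Char 5 ('D'): step: R->2, L=4; D->plug->D->R->A->L->B->refl->C->L'->G->R'->G->plug->G
Char 6 ('E'): step: R->3, L=4; E->plug->E->R->E->L->G->refl->H->L'->C->R'->B->plug->B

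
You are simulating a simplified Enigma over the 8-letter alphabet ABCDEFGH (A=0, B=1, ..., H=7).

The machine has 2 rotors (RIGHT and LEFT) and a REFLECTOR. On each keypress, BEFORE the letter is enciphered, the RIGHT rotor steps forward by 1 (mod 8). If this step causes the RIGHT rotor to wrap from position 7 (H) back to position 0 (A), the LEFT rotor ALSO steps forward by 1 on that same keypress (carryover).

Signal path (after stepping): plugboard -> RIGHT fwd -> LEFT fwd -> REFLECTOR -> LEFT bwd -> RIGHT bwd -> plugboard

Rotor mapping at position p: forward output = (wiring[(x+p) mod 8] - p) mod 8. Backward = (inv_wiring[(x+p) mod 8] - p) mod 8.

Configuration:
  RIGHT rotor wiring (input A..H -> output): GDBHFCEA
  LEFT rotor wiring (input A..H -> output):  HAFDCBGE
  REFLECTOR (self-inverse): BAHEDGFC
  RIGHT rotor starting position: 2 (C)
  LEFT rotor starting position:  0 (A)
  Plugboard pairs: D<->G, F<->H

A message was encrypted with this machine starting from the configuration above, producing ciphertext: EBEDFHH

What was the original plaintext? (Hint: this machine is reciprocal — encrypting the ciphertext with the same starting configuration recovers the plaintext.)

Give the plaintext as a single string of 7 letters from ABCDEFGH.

Char 1 ('E'): step: R->3, L=0; E->plug->E->R->F->L->B->refl->A->L'->B->R'->D->plug->G
Char 2 ('B'): step: R->4, L=0; B->plug->B->R->G->L->G->refl->F->L'->C->R'->E->plug->E
Char 3 ('E'): step: R->5, L=0; E->plug->E->R->G->L->G->refl->F->L'->C->R'->G->plug->D
Char 4 ('D'): step: R->6, L=0; D->plug->G->R->H->L->E->refl->D->L'->D->R'->E->plug->E
Char 5 ('F'): step: R->7, L=0; F->plug->H->R->F->L->B->refl->A->L'->B->R'->A->plug->A
Char 6 ('H'): step: R->0, L->1 (L advanced); H->plug->F->R->C->L->C->refl->H->L'->A->R'->H->plug->F
Char 7 ('H'): step: R->1, L=1; H->plug->F->R->D->L->B->refl->A->L'->E->R'->D->plug->G

Answer: GEDEAFG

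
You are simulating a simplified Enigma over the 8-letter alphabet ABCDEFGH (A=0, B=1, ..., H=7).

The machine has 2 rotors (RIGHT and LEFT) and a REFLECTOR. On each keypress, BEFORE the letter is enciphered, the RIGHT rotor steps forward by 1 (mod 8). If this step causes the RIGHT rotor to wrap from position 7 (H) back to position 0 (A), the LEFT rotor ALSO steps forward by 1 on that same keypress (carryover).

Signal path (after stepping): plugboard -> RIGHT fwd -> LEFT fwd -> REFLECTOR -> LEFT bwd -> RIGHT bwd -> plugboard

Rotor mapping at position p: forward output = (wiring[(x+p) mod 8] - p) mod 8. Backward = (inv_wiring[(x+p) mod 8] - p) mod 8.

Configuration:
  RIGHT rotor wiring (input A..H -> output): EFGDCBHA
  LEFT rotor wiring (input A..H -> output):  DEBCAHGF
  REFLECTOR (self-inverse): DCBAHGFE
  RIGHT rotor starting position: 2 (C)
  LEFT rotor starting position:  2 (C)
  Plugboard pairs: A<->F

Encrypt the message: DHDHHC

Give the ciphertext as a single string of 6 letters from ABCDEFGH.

Answer: FFGBEF

Derivation:
Char 1 ('D'): step: R->3, L=2; D->plug->D->R->E->L->E->refl->H->L'->A->R'->A->plug->F
Char 2 ('H'): step: R->4, L=2; H->plug->H->R->H->L->C->refl->B->L'->G->R'->A->plug->F
Char 3 ('D'): step: R->5, L=2; D->plug->D->R->H->L->C->refl->B->L'->G->R'->G->plug->G
Char 4 ('H'): step: R->6, L=2; H->plug->H->R->D->L->F->refl->G->L'->C->R'->B->plug->B
Char 5 ('H'): step: R->7, L=2; H->plug->H->R->A->L->H->refl->E->L'->E->R'->E->plug->E
Char 6 ('C'): step: R->0, L->3 (L advanced); C->plug->C->R->G->L->B->refl->C->L'->E->R'->A->plug->F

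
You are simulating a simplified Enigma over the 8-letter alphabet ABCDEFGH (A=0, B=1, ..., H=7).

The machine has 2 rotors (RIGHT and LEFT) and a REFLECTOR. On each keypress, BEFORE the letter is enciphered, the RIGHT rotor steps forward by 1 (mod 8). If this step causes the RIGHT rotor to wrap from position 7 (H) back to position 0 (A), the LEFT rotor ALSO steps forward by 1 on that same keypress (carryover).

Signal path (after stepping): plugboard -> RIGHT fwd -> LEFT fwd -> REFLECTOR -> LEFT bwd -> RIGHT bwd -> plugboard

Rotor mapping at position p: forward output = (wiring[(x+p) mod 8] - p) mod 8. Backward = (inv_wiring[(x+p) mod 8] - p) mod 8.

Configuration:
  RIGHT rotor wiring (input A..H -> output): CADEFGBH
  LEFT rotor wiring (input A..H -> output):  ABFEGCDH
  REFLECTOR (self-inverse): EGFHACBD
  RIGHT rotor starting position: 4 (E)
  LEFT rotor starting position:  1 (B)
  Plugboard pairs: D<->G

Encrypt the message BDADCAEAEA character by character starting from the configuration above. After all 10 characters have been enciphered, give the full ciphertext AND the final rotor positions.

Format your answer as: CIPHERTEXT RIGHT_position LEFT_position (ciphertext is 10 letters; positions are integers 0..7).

Char 1 ('B'): step: R->5, L=1; B->plug->B->R->E->L->B->refl->G->L'->G->R'->F->plug->F
Char 2 ('D'): step: R->6, L=1; D->plug->G->R->H->L->H->refl->D->L'->C->R'->D->plug->G
Char 3 ('A'): step: R->7, L=1; A->plug->A->R->A->L->A->refl->E->L'->B->R'->C->plug->C
Char 4 ('D'): step: R->0, L->2 (L advanced); D->plug->G->R->B->L->C->refl->F->L'->F->R'->E->plug->E
Char 5 ('C'): step: R->1, L=2; C->plug->C->R->D->L->A->refl->E->L'->C->R'->B->plug->B
Char 6 ('A'): step: R->2, L=2; A->plug->A->R->B->L->C->refl->F->L'->F->R'->F->plug->F
Char 7 ('E'): step: R->3, L=2; E->plug->E->R->E->L->B->refl->G->L'->G->R'->D->plug->G
Char 8 ('A'): step: R->4, L=2; A->plug->A->R->B->L->C->refl->F->L'->F->R'->C->plug->C
Char 9 ('E'): step: R->5, L=2; E->plug->E->R->D->L->A->refl->E->L'->C->R'->C->plug->C
Char 10 ('A'): step: R->6, L=2; A->plug->A->R->D->L->A->refl->E->L'->C->R'->D->plug->G
Final: ciphertext=FGCEBFGCCG, RIGHT=6, LEFT=2

Answer: FGCEBFGCCG 6 2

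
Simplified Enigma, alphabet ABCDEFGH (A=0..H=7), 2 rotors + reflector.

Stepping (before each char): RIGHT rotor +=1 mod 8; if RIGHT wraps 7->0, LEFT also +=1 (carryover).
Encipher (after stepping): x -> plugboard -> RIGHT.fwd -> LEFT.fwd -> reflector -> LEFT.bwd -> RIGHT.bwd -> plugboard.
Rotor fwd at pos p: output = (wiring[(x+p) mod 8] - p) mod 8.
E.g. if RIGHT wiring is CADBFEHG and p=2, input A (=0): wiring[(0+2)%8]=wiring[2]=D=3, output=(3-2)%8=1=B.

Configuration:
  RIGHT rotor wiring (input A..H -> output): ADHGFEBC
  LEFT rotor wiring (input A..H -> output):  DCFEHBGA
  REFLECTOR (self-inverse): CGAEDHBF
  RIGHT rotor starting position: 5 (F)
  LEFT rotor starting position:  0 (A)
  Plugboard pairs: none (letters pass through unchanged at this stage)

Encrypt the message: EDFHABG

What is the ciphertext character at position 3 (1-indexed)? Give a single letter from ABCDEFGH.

Char 1 ('E'): step: R->6, L=0; E->plug->E->R->B->L->C->refl->A->L'->H->R'->G->plug->G
Char 2 ('D'): step: R->7, L=0; D->plug->D->R->A->L->D->refl->E->L'->D->R'->A->plug->A
Char 3 ('F'): step: R->0, L->1 (L advanced); F->plug->F->R->E->L->A->refl->C->L'->H->R'->C->plug->C

C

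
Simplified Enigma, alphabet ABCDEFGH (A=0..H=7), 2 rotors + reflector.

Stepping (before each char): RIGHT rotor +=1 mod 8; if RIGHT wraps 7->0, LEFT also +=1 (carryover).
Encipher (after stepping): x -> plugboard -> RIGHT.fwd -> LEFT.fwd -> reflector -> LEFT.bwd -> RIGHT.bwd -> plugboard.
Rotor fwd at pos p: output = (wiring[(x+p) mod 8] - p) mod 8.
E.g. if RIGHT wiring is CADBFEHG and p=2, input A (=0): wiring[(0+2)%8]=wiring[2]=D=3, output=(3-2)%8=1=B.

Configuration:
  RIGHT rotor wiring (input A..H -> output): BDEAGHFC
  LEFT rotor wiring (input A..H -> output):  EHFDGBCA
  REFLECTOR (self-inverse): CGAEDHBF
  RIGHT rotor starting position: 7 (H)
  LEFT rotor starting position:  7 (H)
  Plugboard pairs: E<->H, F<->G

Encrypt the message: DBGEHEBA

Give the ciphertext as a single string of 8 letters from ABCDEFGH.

Answer: BEHDEADF

Derivation:
Char 1 ('D'): step: R->0, L->0 (L advanced); D->plug->D->R->A->L->E->refl->D->L'->D->R'->B->plug->B
Char 2 ('B'): step: R->1, L=0; B->plug->B->R->D->L->D->refl->E->L'->A->R'->H->plug->E
Char 3 ('G'): step: R->2, L=0; G->plug->F->R->A->L->E->refl->D->L'->D->R'->E->plug->H
Char 4 ('E'): step: R->3, L=0; E->plug->H->R->B->L->H->refl->F->L'->C->R'->D->plug->D
Char 5 ('H'): step: R->4, L=0; H->plug->E->R->F->L->B->refl->G->L'->E->R'->H->plug->E
Char 6 ('E'): step: R->5, L=0; E->plug->H->R->B->L->H->refl->F->L'->C->R'->A->plug->A
Char 7 ('B'): step: R->6, L=0; B->plug->B->R->E->L->G->refl->B->L'->F->R'->D->plug->D
Char 8 ('A'): step: R->7, L=0; A->plug->A->R->D->L->D->refl->E->L'->A->R'->G->plug->F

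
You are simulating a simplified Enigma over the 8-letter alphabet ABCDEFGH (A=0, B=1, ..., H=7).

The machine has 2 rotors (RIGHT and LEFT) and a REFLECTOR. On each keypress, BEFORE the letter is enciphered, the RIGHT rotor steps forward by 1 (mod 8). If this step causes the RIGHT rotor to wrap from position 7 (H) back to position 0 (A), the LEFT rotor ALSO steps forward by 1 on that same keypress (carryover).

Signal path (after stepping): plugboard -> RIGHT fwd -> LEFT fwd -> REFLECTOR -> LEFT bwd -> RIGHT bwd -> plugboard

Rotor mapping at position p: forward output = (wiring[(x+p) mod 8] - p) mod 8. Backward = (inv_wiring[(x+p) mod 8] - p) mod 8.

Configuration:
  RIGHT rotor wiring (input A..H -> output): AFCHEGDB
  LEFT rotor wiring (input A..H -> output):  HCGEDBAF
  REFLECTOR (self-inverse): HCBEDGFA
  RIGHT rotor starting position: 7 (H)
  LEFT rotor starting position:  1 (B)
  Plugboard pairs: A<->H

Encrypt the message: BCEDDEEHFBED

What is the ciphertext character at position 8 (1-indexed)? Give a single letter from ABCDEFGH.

Char 1 ('B'): step: R->0, L->2 (L advanced); B->plug->B->R->F->L->D->refl->E->L'->A->R'->A->plug->H
Char 2 ('C'): step: R->1, L=2; C->plug->C->R->G->L->F->refl->G->L'->E->R'->A->plug->H
Char 3 ('E'): step: R->2, L=2; E->plug->E->R->B->L->C->refl->B->L'->C->R'->C->plug->C
Char 4 ('D'): step: R->3, L=2; D->plug->D->R->A->L->E->refl->D->L'->F->R'->F->plug->F
Char 5 ('D'): step: R->4, L=2; D->plug->D->R->F->L->D->refl->E->L'->A->R'->A->plug->H
Char 6 ('E'): step: R->5, L=2; E->plug->E->R->A->L->E->refl->D->L'->F->R'->F->plug->F
Char 7 ('E'): step: R->6, L=2; E->plug->E->R->E->L->G->refl->F->L'->G->R'->G->plug->G
Char 8 ('H'): step: R->7, L=2; H->plug->A->R->C->L->B->refl->C->L'->B->R'->B->plug->B

B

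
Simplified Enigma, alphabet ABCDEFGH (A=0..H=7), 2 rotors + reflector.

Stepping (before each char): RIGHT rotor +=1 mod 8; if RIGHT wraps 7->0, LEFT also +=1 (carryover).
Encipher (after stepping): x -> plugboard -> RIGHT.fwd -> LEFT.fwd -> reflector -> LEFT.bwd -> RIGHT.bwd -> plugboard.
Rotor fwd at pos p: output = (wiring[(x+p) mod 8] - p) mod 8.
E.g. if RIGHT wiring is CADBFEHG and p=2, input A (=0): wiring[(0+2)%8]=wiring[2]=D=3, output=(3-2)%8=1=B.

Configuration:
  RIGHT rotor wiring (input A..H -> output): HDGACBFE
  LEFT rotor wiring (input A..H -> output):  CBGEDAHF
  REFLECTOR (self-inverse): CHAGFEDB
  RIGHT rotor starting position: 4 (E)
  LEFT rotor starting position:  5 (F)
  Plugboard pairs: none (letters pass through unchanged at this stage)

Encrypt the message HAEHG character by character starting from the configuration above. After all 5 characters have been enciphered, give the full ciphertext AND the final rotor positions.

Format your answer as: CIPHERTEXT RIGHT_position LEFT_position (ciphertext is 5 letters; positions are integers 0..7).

Answer: EEGAB 1 6

Derivation:
Char 1 ('H'): step: R->5, L=5; H->plug->H->R->F->L->B->refl->H->L'->G->R'->E->plug->E
Char 2 ('A'): step: R->6, L=5; A->plug->A->R->H->L->G->refl->D->L'->A->R'->E->plug->E
Char 3 ('E'): step: R->7, L=5; E->plug->E->R->B->L->C->refl->A->L'->C->R'->G->plug->G
Char 4 ('H'): step: R->0, L->6 (L advanced); H->plug->H->R->E->L->A->refl->C->L'->H->R'->A->plug->A
Char 5 ('G'): step: R->1, L=6; G->plug->G->R->D->L->D->refl->G->L'->F->R'->B->plug->B
Final: ciphertext=EEGAB, RIGHT=1, LEFT=6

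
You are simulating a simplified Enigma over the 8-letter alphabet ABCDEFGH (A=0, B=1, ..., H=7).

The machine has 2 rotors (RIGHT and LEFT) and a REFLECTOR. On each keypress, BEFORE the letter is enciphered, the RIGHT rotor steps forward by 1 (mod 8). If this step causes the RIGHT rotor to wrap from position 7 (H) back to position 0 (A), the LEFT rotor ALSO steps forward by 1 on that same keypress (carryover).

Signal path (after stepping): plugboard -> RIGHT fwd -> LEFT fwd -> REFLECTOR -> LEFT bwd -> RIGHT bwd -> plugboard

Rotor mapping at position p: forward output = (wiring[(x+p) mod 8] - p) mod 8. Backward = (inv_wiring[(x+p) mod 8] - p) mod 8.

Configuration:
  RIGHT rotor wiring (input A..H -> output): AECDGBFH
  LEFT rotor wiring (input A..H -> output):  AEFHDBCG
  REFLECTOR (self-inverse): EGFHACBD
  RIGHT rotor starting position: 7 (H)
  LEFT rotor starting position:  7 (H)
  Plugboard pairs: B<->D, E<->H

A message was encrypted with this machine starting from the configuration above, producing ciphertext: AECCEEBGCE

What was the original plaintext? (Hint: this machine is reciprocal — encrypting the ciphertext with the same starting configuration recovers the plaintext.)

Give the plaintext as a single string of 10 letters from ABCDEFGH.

Answer: FBHBDDCEGH

Derivation:
Char 1 ('A'): step: R->0, L->0 (L advanced); A->plug->A->R->A->L->A->refl->E->L'->B->R'->F->plug->F
Char 2 ('E'): step: R->1, L=0; E->plug->H->R->H->L->G->refl->B->L'->F->R'->D->plug->B
Char 3 ('C'): step: R->2, L=0; C->plug->C->R->E->L->D->refl->H->L'->D->R'->E->plug->H
Char 4 ('C'): step: R->3, L=0; C->plug->C->R->G->L->C->refl->F->L'->C->R'->D->plug->B
Char 5 ('E'): step: R->4, L=0; E->plug->H->R->H->L->G->refl->B->L'->F->R'->B->plug->D
Char 6 ('E'): step: R->5, L=0; E->plug->H->R->B->L->E->refl->A->L'->A->R'->B->plug->D
Char 7 ('B'): step: R->6, L=0; B->plug->D->R->G->L->C->refl->F->L'->C->R'->C->plug->C
Char 8 ('G'): step: R->7, L=0; G->plug->G->R->C->L->F->refl->C->L'->G->R'->H->plug->E
Char 9 ('C'): step: R->0, L->1 (L advanced); C->plug->C->R->C->L->G->refl->B->L'->F->R'->G->plug->G
Char 10 ('E'): step: R->1, L=1; E->plug->H->R->H->L->H->refl->D->L'->A->R'->E->plug->H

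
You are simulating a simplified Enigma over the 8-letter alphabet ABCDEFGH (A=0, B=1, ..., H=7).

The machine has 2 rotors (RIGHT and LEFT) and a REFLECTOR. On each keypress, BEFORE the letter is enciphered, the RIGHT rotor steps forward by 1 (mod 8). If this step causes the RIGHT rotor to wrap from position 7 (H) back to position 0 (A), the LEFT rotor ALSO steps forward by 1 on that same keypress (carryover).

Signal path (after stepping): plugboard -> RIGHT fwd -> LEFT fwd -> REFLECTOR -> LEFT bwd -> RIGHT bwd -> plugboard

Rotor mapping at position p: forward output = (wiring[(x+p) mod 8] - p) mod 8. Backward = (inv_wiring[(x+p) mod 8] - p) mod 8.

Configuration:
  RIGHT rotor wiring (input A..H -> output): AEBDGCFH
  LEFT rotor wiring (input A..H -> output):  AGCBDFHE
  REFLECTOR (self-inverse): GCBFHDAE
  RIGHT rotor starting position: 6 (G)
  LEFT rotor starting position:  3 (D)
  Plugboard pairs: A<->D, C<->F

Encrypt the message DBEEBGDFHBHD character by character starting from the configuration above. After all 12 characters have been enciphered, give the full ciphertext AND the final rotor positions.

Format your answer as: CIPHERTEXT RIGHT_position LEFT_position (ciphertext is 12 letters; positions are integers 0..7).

Answer: BDAGHFHDGFBA 2 5

Derivation:
Char 1 ('D'): step: R->7, L=3; D->plug->A->R->A->L->G->refl->A->L'->B->R'->B->plug->B
Char 2 ('B'): step: R->0, L->4 (L advanced); B->plug->B->R->E->L->E->refl->H->L'->A->R'->A->plug->D
Char 3 ('E'): step: R->1, L=4; E->plug->E->R->B->L->B->refl->C->L'->F->R'->D->plug->A
Char 4 ('E'): step: R->2, L=4; E->plug->E->R->D->L->A->refl->G->L'->G->R'->G->plug->G
Char 5 ('B'): step: R->3, L=4; B->plug->B->R->D->L->A->refl->G->L'->G->R'->H->plug->H
Char 6 ('G'): step: R->4, L=4; G->plug->G->R->F->L->C->refl->B->L'->B->R'->C->plug->F
Char 7 ('D'): step: R->5, L=4; D->plug->A->R->F->L->C->refl->B->L'->B->R'->H->plug->H
Char 8 ('F'): step: R->6, L=4; F->plug->C->R->C->L->D->refl->F->L'->H->R'->A->plug->D
Char 9 ('H'): step: R->7, L=4; H->plug->H->R->G->L->G->refl->A->L'->D->R'->G->plug->G
Char 10 ('B'): step: R->0, L->5 (L advanced); B->plug->B->R->E->L->B->refl->C->L'->B->R'->C->plug->F
Char 11 ('H'): step: R->1, L=5; H->plug->H->R->H->L->G->refl->A->L'->A->R'->B->plug->B
Char 12 ('D'): step: R->2, L=5; D->plug->A->R->H->L->G->refl->A->L'->A->R'->D->plug->A
Final: ciphertext=BDAGHFHDGFBA, RIGHT=2, LEFT=5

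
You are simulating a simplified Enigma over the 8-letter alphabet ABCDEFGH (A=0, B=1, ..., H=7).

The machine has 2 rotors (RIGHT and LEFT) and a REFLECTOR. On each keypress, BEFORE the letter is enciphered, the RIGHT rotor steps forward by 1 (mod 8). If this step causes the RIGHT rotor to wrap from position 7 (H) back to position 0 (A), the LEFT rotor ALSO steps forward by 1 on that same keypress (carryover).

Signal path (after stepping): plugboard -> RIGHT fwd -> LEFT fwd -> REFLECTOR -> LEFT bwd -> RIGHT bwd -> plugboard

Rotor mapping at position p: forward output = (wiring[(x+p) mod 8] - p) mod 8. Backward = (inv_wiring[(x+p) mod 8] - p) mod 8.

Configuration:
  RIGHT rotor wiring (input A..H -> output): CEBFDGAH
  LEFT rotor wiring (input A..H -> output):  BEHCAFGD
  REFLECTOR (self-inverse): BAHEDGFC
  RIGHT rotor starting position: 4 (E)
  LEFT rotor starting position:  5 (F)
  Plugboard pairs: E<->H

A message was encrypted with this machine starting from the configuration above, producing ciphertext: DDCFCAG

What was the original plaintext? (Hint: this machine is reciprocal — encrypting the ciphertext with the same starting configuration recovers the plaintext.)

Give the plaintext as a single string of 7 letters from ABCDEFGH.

Char 1 ('D'): step: R->5, L=5; D->plug->D->R->F->L->C->refl->H->L'->E->R'->F->plug->F
Char 2 ('D'): step: R->6, L=5; D->plug->D->R->G->L->F->refl->G->L'->C->R'->A->plug->A
Char 3 ('C'): step: R->7, L=5; C->plug->C->R->F->L->C->refl->H->L'->E->R'->F->plug->F
Char 4 ('F'): step: R->0, L->6 (L advanced); F->plug->F->R->G->L->C->refl->H->L'->H->R'->H->plug->E
Char 5 ('C'): step: R->1, L=6; C->plug->C->R->E->L->B->refl->A->L'->A->R'->B->plug->B
Char 6 ('A'): step: R->2, L=6; A->plug->A->R->H->L->H->refl->C->L'->G->R'->E->plug->H
Char 7 ('G'): step: R->3, L=6; G->plug->G->R->B->L->F->refl->G->L'->D->R'->C->plug->C

Answer: FAFEBHC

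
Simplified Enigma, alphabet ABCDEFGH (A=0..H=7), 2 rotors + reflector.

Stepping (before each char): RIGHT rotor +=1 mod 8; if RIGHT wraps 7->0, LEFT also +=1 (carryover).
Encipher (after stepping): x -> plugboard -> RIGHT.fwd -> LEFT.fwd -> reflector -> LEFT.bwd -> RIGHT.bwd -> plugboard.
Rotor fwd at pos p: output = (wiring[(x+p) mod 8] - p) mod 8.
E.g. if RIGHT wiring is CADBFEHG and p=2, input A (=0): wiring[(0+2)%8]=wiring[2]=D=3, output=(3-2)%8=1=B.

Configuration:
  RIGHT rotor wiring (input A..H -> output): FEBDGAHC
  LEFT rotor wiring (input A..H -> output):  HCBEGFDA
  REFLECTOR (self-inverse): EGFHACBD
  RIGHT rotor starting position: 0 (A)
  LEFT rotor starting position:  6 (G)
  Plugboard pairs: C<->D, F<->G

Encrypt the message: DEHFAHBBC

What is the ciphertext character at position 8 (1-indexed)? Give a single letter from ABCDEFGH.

Char 1 ('D'): step: R->1, L=6; D->plug->C->R->C->L->B->refl->G->L'->F->R'->D->plug->C
Char 2 ('E'): step: R->2, L=6; E->plug->E->R->F->L->G->refl->B->L'->C->R'->H->plug->H
Char 3 ('H'): step: R->3, L=6; H->plug->H->R->G->L->A->refl->E->L'->D->R'->B->plug->B
Char 4 ('F'): step: R->4, L=6; F->plug->G->R->F->L->G->refl->B->L'->C->R'->A->plug->A
Char 5 ('A'): step: R->5, L=6; A->plug->A->R->D->L->E->refl->A->L'->G->R'->G->plug->F
Char 6 ('H'): step: R->6, L=6; H->plug->H->R->C->L->B->refl->G->L'->F->R'->F->plug->G
Char 7 ('B'): step: R->7, L=6; B->plug->B->R->G->L->A->refl->E->L'->D->R'->A->plug->A
Char 8 ('B'): step: R->0, L->7 (L advanced); B->plug->B->R->E->L->F->refl->C->L'->D->R'->D->plug->C

C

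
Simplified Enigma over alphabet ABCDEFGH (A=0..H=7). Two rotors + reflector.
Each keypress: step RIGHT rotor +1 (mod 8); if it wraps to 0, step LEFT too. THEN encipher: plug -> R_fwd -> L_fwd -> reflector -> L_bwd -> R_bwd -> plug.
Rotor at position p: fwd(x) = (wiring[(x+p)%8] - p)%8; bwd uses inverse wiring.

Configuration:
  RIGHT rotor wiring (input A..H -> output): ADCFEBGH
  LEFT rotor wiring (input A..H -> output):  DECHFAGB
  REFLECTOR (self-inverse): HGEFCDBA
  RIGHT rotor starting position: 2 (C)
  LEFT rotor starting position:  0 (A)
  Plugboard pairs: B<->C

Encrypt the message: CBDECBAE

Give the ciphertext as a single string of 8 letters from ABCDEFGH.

Char 1 ('C'): step: R->3, L=0; C->plug->B->R->B->L->E->refl->C->L'->C->R'->A->plug->A
Char 2 ('B'): step: R->4, L=0; B->plug->C->R->C->L->C->refl->E->L'->B->R'->H->plug->H
Char 3 ('D'): step: R->5, L=0; D->plug->D->R->D->L->H->refl->A->L'->F->R'->F->plug->F
Char 4 ('E'): step: R->6, L=0; E->plug->E->R->E->L->F->refl->D->L'->A->R'->A->plug->A
Char 5 ('C'): step: R->7, L=0; C->plug->B->R->B->L->E->refl->C->L'->C->R'->G->plug->G
Char 6 ('B'): step: R->0, L->1 (L advanced); B->plug->C->R->C->L->G->refl->B->L'->B->R'->F->plug->F
Char 7 ('A'): step: R->1, L=1; A->plug->A->R->C->L->G->refl->B->L'->B->R'->B->plug->C
Char 8 ('E'): step: R->2, L=1; E->plug->E->R->E->L->H->refl->A->L'->G->R'->G->plug->G

Answer: AHFAGFCG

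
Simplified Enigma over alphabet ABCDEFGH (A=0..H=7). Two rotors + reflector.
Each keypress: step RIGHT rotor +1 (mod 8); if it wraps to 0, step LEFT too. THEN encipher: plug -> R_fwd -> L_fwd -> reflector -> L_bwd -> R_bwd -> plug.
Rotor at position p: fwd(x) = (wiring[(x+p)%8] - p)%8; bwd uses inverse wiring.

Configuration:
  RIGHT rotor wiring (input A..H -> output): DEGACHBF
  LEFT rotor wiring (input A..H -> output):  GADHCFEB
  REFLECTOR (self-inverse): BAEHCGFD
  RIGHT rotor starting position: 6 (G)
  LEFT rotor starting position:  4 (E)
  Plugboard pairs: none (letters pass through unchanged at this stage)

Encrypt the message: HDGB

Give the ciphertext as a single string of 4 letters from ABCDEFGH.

Answer: EADH

Derivation:
Char 1 ('H'): step: R->7, L=4; H->plug->H->R->C->L->A->refl->B->L'->B->R'->E->plug->E
Char 2 ('D'): step: R->0, L->5 (L advanced); D->plug->D->R->A->L->A->refl->B->L'->D->R'->A->plug->A
Char 3 ('G'): step: R->1, L=5; G->plug->G->R->E->L->D->refl->H->L'->B->R'->D->plug->D
Char 4 ('B'): step: R->2, L=5; B->plug->B->R->G->L->C->refl->E->L'->C->R'->H->plug->H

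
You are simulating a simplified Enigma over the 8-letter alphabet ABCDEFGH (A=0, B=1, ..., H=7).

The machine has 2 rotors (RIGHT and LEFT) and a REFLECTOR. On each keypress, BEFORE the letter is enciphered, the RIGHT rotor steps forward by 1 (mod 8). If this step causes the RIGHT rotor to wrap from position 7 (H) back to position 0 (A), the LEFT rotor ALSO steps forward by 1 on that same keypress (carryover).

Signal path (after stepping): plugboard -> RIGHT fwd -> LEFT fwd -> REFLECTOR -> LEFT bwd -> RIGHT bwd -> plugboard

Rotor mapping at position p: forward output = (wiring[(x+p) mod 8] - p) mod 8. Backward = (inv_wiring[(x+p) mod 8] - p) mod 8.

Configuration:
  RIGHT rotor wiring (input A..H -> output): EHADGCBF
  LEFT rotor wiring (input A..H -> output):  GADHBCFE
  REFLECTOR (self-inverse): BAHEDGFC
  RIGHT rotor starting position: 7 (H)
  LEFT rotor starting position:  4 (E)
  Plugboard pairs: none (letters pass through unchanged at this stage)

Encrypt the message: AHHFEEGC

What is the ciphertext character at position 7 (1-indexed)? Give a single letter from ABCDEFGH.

Char 1 ('A'): step: R->0, L->5 (L advanced); A->plug->A->R->E->L->D->refl->E->L'->H->R'->B->plug->B
Char 2 ('H'): step: R->1, L=5; H->plug->H->R->D->L->B->refl->A->L'->B->R'->E->plug->E
Char 3 ('H'): step: R->2, L=5; H->plug->H->R->F->L->G->refl->F->L'->A->R'->D->plug->D
Char 4 ('F'): step: R->3, L=5; F->plug->F->R->B->L->A->refl->B->L'->D->R'->B->plug->B
Char 5 ('E'): step: R->4, L=5; E->plug->E->R->A->L->F->refl->G->L'->F->R'->C->plug->C
Char 6 ('E'): step: R->5, L=5; E->plug->E->R->C->L->H->refl->C->L'->G->R'->G->plug->G
Char 7 ('G'): step: R->6, L=5; G->plug->G->R->A->L->F->refl->G->L'->F->R'->F->plug->F

F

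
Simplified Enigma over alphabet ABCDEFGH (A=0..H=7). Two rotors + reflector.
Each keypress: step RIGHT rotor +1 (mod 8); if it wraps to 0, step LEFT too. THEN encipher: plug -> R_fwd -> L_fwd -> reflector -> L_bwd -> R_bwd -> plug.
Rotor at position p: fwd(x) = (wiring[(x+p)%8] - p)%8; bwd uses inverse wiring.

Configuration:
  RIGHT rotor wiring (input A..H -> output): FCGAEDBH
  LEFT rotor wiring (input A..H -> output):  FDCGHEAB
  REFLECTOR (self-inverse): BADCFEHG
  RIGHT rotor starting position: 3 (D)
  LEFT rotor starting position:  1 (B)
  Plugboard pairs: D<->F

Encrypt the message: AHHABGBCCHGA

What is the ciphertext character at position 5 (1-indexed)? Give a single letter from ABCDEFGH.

Char 1 ('A'): step: R->4, L=1; A->plug->A->R->A->L->C->refl->D->L'->E->R'->H->plug->H
Char 2 ('H'): step: R->5, L=1; H->plug->H->R->H->L->E->refl->F->L'->C->R'->C->plug->C
Char 3 ('H'): step: R->6, L=1; H->plug->H->R->F->L->H->refl->G->L'->D->R'->A->plug->A
Char 4 ('A'): step: R->7, L=1; A->plug->A->R->A->L->C->refl->D->L'->E->R'->G->plug->G
Char 5 ('B'): step: R->0, L->2 (L advanced); B->plug->B->R->C->L->F->refl->E->L'->B->R'->G->plug->G

G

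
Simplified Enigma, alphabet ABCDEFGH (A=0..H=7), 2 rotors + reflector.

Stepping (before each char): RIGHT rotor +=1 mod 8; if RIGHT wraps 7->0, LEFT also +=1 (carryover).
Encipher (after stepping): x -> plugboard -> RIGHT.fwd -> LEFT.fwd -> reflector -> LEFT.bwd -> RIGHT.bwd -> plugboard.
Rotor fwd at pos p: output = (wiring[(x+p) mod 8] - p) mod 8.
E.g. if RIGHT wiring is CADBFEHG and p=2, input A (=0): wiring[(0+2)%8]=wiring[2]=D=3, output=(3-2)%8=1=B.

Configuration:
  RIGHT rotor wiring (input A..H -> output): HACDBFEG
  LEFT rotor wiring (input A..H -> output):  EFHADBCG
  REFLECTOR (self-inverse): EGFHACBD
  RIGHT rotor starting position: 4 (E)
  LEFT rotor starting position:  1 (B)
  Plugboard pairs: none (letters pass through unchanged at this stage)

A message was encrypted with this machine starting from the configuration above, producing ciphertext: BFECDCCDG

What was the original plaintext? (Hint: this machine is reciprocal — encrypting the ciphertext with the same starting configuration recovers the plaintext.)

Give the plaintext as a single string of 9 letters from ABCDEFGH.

Char 1 ('B'): step: R->5, L=1; B->plug->B->R->H->L->D->refl->H->L'->C->R'->D->plug->D
Char 2 ('F'): step: R->6, L=1; F->plug->F->R->F->L->B->refl->G->L'->B->R'->C->plug->C
Char 3 ('E'): step: R->7, L=1; E->plug->E->R->E->L->A->refl->E->L'->A->R'->B->plug->B
Char 4 ('C'): step: R->0, L->2 (L advanced); C->plug->C->R->C->L->B->refl->G->L'->B->R'->E->plug->E
Char 5 ('D'): step: R->1, L=2; D->plug->D->R->A->L->F->refl->C->L'->G->R'->H->plug->H
Char 6 ('C'): step: R->2, L=2; C->plug->C->R->H->L->D->refl->H->L'->D->R'->D->plug->D
Char 7 ('C'): step: R->3, L=2; C->plug->C->R->C->L->B->refl->G->L'->B->R'->D->plug->D
Char 8 ('D'): step: R->4, L=2; D->plug->D->R->C->L->B->refl->G->L'->B->R'->B->plug->B
Char 9 ('G'): step: R->5, L=2; G->plug->G->R->G->L->C->refl->F->L'->A->R'->A->plug->A

Answer: DCBEHDDBA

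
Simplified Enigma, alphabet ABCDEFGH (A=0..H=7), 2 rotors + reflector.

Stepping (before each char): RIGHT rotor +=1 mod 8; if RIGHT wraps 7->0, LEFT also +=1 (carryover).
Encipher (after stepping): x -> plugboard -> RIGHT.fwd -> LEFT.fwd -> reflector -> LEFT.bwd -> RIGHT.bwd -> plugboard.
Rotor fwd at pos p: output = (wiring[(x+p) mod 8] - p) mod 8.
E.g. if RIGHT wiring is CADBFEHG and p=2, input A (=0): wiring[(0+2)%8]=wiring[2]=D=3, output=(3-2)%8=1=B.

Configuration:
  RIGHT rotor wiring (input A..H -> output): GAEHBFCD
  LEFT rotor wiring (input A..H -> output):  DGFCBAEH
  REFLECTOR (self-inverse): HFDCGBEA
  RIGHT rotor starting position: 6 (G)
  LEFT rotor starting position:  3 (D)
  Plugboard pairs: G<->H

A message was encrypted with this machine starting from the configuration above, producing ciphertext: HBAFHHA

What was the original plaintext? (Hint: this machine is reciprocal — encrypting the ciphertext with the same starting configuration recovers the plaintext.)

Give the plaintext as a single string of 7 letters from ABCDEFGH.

Answer: BAFCFCC

Derivation:
Char 1 ('H'): step: R->7, L=3; H->plug->G->R->G->L->D->refl->C->L'->H->R'->B->plug->B
Char 2 ('B'): step: R->0, L->4 (L advanced); B->plug->B->R->A->L->F->refl->B->L'->G->R'->A->plug->A
Char 3 ('A'): step: R->1, L=4; A->plug->A->R->H->L->G->refl->E->L'->B->R'->F->plug->F
Char 4 ('F'): step: R->2, L=4; F->plug->F->R->B->L->E->refl->G->L'->H->R'->C->plug->C
Char 5 ('H'): step: R->3, L=4; H->plug->G->R->F->L->C->refl->D->L'->D->R'->F->plug->F
Char 6 ('H'): step: R->4, L=4; H->plug->G->R->A->L->F->refl->B->L'->G->R'->C->plug->C
Char 7 ('A'): step: R->5, L=4; A->plug->A->R->A->L->F->refl->B->L'->G->R'->C->plug->C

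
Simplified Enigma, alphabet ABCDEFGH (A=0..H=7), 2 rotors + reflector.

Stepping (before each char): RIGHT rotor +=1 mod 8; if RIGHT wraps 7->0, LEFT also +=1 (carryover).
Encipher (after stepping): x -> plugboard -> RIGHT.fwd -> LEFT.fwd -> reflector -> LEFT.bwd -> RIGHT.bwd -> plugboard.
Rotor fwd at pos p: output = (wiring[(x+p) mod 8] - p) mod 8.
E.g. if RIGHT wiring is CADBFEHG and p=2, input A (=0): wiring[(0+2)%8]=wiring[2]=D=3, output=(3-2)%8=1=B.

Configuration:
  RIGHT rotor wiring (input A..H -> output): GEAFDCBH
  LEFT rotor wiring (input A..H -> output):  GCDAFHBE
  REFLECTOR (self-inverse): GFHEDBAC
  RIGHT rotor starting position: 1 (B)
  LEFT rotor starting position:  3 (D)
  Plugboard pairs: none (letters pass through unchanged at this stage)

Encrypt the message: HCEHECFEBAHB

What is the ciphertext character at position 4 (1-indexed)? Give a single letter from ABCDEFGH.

Char 1 ('H'): step: R->2, L=3; H->plug->H->R->C->L->E->refl->D->L'->F->R'->F->plug->F
Char 2 ('C'): step: R->3, L=3; C->plug->C->R->H->L->A->refl->G->L'->D->R'->F->plug->F
Char 3 ('E'): step: R->4, L=3; E->plug->E->R->C->L->E->refl->D->L'->F->R'->C->plug->C
Char 4 ('H'): step: R->5, L=3; H->plug->H->R->G->L->H->refl->C->L'->B->R'->D->plug->D

D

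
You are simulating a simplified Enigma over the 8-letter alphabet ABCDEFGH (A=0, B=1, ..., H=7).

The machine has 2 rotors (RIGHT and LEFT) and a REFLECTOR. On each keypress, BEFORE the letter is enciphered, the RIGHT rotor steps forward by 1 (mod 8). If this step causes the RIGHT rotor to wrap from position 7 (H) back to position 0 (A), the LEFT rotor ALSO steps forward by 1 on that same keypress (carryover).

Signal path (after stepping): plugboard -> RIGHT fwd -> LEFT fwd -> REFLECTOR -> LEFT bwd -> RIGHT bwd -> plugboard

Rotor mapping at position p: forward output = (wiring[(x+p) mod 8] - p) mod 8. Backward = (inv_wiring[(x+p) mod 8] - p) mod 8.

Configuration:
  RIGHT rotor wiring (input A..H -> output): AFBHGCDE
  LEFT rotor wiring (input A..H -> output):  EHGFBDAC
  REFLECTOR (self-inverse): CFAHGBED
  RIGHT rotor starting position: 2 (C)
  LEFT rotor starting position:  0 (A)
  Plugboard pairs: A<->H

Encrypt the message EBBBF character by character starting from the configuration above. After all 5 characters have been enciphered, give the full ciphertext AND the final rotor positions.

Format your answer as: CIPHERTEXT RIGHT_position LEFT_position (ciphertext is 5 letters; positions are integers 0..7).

Answer: FCCDC 7 0

Derivation:
Char 1 ('E'): step: R->3, L=0; E->plug->E->R->B->L->H->refl->D->L'->F->R'->F->plug->F
Char 2 ('B'): step: R->4, L=0; B->plug->B->R->G->L->A->refl->C->L'->H->R'->C->plug->C
Char 3 ('B'): step: R->5, L=0; B->plug->B->R->G->L->A->refl->C->L'->H->R'->C->plug->C
Char 4 ('B'): step: R->6, L=0; B->plug->B->R->G->L->A->refl->C->L'->H->R'->D->plug->D
Char 5 ('F'): step: R->7, L=0; F->plug->F->R->H->L->C->refl->A->L'->G->R'->C->plug->C
Final: ciphertext=FCCDC, RIGHT=7, LEFT=0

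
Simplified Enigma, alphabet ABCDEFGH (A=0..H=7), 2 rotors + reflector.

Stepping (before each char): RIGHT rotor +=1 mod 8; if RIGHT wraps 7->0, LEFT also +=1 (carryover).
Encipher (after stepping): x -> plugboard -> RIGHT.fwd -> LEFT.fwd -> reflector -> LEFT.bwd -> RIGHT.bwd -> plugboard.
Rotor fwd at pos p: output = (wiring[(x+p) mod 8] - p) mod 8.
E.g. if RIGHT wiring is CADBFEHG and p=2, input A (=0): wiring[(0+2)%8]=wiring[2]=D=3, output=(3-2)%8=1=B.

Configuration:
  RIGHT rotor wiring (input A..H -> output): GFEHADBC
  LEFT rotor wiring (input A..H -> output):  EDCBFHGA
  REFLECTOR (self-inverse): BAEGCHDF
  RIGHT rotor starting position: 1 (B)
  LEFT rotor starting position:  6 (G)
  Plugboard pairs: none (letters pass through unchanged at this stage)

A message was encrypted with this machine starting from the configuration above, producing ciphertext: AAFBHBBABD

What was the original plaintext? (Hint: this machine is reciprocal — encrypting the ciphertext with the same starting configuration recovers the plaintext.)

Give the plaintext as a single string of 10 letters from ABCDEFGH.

Answer: BHADGEFEHC

Derivation:
Char 1 ('A'): step: R->2, L=6; A->plug->A->R->C->L->G->refl->D->L'->F->R'->B->plug->B
Char 2 ('A'): step: R->3, L=6; A->plug->A->R->E->L->E->refl->C->L'->B->R'->H->plug->H
Char 3 ('F'): step: R->4, L=6; F->plug->F->R->B->L->C->refl->E->L'->E->R'->A->plug->A
Char 4 ('B'): step: R->5, L=6; B->plug->B->R->E->L->E->refl->C->L'->B->R'->D->plug->D
Char 5 ('H'): step: R->6, L=6; H->plug->H->R->F->L->D->refl->G->L'->C->R'->G->plug->G
Char 6 ('B'): step: R->7, L=6; B->plug->B->R->H->L->B->refl->A->L'->A->R'->E->plug->E
Char 7 ('B'): step: R->0, L->7 (L advanced); B->plug->B->R->F->L->G->refl->D->L'->D->R'->F->plug->F
Char 8 ('A'): step: R->1, L=7; A->plug->A->R->E->L->C->refl->E->L'->C->R'->E->plug->E
Char 9 ('B'): step: R->2, L=7; B->plug->B->R->F->L->G->refl->D->L'->D->R'->H->plug->H
Char 10 ('D'): step: R->3, L=7; D->plug->D->R->G->L->A->refl->B->L'->A->R'->C->plug->C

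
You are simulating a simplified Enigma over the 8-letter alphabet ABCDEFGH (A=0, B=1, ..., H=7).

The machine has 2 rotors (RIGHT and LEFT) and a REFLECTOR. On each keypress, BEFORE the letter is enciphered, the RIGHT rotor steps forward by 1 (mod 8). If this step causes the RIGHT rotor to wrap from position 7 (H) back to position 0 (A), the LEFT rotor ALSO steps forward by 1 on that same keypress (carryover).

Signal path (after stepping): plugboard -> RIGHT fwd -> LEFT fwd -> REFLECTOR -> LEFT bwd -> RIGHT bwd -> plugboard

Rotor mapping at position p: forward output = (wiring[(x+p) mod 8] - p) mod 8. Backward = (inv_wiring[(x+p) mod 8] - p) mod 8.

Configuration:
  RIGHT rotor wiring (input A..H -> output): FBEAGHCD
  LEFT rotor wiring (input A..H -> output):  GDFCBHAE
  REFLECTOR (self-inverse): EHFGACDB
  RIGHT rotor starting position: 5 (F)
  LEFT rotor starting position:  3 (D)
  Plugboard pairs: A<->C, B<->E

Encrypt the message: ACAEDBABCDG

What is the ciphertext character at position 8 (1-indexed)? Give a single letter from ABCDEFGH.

Char 1 ('A'): step: R->6, L=3; A->plug->C->R->H->L->C->refl->F->L'->D->R'->D->plug->D
Char 2 ('C'): step: R->7, L=3; C->plug->A->R->E->L->B->refl->H->L'->A->R'->G->plug->G
Char 3 ('A'): step: R->0, L->4 (L advanced); A->plug->C->R->E->L->C->refl->F->L'->A->R'->D->plug->D
Char 4 ('E'): step: R->1, L=4; E->plug->B->R->D->L->A->refl->E->L'->C->R'->G->plug->G
Char 5 ('D'): step: R->2, L=4; D->plug->D->R->F->L->H->refl->B->L'->G->R'->B->plug->E
Char 6 ('B'): step: R->3, L=4; B->plug->E->R->A->L->F->refl->C->L'->E->R'->C->plug->A
Char 7 ('A'): step: R->4, L=4; A->plug->C->R->G->L->B->refl->H->L'->F->R'->F->plug->F
Char 8 ('B'): step: R->5, L=4; B->plug->E->R->E->L->C->refl->F->L'->A->R'->D->plug->D

D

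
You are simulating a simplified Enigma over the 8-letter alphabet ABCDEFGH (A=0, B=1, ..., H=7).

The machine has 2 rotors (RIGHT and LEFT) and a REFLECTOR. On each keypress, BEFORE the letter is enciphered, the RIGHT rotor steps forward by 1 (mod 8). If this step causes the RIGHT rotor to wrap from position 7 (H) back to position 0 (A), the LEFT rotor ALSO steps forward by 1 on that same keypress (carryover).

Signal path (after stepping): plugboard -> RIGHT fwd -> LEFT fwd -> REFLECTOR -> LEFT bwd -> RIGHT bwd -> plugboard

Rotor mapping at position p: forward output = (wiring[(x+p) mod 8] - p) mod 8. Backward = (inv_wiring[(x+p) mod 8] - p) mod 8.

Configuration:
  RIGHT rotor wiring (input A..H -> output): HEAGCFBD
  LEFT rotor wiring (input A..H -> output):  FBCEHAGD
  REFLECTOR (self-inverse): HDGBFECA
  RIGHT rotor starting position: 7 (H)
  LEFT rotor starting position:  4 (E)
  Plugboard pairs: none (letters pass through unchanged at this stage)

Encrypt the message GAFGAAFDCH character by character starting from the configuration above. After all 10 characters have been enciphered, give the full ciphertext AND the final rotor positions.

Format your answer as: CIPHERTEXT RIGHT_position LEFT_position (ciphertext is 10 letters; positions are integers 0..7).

Answer: CHCEEGCBEA 1 6

Derivation:
Char 1 ('G'): step: R->0, L->5 (L advanced); G->plug->G->R->B->L->B->refl->D->L'->A->R'->C->plug->C
Char 2 ('A'): step: R->1, L=5; A->plug->A->R->D->L->A->refl->H->L'->G->R'->H->plug->H
Char 3 ('F'): step: R->2, L=5; F->plug->F->R->B->L->B->refl->D->L'->A->R'->C->plug->C
Char 4 ('G'): step: R->3, L=5; G->plug->G->R->B->L->B->refl->D->L'->A->R'->E->plug->E
Char 5 ('A'): step: R->4, L=5; A->plug->A->R->G->L->H->refl->A->L'->D->R'->E->plug->E
Char 6 ('A'): step: R->5, L=5; A->plug->A->R->A->L->D->refl->B->L'->B->R'->G->plug->G
Char 7 ('F'): step: R->6, L=5; F->plug->F->R->A->L->D->refl->B->L'->B->R'->C->plug->C
Char 8 ('D'): step: R->7, L=5; D->plug->D->R->B->L->B->refl->D->L'->A->R'->B->plug->B
Char 9 ('C'): step: R->0, L->6 (L advanced); C->plug->C->R->A->L->A->refl->H->L'->C->R'->E->plug->E
Char 10 ('H'): step: R->1, L=6; H->plug->H->R->G->L->B->refl->D->L'->D->R'->A->plug->A
Final: ciphertext=CHCEEGCBEA, RIGHT=1, LEFT=6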